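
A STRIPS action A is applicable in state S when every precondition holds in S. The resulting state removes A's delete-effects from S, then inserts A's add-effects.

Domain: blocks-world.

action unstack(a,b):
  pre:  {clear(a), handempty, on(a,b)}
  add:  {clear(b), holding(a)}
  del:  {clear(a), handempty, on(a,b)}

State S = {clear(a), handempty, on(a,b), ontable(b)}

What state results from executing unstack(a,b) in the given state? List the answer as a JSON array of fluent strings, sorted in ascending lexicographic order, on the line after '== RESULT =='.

Progress:
  pre ⊆ S: {clear(a), handempty, on(a,b)} ⊆ S  — applicable
  S \ del = {ontable(b)}
  ∪ add   = {clear(b), holding(a), ontable(b)}

== RESULT ==
["clear(b)", "holding(a)", "ontable(b)"]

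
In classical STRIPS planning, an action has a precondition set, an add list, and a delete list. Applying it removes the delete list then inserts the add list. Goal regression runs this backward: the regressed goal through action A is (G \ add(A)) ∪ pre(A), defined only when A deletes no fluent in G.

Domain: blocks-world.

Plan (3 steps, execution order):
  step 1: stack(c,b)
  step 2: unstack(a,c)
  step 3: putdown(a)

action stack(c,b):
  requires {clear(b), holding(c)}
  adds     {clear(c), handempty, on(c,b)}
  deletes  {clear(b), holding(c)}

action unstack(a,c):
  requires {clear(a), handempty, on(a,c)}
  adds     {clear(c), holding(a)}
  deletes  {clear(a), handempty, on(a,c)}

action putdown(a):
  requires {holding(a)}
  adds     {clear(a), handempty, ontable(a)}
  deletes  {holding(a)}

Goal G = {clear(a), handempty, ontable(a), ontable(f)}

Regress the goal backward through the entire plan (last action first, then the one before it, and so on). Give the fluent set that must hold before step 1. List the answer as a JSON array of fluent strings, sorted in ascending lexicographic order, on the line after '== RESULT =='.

Work backward from the goal:
  through step 3 (putdown(a)): drop {clear(a), handempty, ontable(a)}, keep {ontable(f)}, require {holding(a)}
    → {holding(a), ontable(f)}
  through step 2 (unstack(a,c)): drop {holding(a)}, keep {ontable(f)}, require {clear(a), handempty, on(a,c)}
    → {clear(a), handempty, on(a,c), ontable(f)}
  through step 1 (stack(c,b)): drop {handempty}, keep {clear(a), on(a,c), ontable(f)}, require {clear(b), holding(c)}
    → {clear(a), clear(b), holding(c), on(a,c), ontable(f)}

== RESULT ==
["clear(a)", "clear(b)", "holding(c)", "on(a,c)", "ontable(f)"]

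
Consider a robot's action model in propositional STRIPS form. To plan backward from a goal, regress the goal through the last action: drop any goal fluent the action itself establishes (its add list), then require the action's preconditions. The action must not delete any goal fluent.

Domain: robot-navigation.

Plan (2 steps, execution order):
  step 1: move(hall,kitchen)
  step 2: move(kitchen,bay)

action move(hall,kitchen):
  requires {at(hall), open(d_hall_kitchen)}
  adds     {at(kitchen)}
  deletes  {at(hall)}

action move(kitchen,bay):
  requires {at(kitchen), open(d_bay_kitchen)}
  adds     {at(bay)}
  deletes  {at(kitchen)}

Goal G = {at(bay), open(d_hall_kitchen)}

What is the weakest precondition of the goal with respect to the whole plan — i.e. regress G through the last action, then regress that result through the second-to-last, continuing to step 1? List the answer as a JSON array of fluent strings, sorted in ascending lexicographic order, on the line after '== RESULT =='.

Regress step by step:
  through step 2 (move(kitchen,bay)): drop {at(bay)}, keep {open(d_hall_kitchen)}, require {at(kitchen), open(d_bay_kitchen)}
    → {at(kitchen), open(d_bay_kitchen), open(d_hall_kitchen)}
  through step 1 (move(hall,kitchen)): drop {at(kitchen)}, keep {open(d_bay_kitchen), open(d_hall_kitchen)}, require {at(hall), open(d_hall_kitchen)}
    → {at(hall), open(d_bay_kitchen), open(d_hall_kitchen)}

== RESULT ==
["at(hall)", "open(d_bay_kitchen)", "open(d_hall_kitchen)"]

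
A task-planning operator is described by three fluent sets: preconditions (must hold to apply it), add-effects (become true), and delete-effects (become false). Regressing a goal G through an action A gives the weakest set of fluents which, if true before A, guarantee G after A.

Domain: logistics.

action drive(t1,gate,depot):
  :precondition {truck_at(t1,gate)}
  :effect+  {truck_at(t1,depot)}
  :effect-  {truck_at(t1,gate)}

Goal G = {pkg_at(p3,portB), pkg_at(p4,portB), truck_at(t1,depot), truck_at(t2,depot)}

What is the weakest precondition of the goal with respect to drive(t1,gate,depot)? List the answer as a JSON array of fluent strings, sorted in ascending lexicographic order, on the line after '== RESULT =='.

Regress:
  G ∩ del = {}  (empty — regression defined)
  G \ add = {pkg_at(p3,portB), pkg_at(p4,portB), truck_at(t1,depot), truck_at(t2,depot)} \ {truck_at(t1,depot)} = {pkg_at(p3,portB), pkg_at(p4,portB), truck_at(t2,depot)}
  ∪ pre   = {pkg_at(p3,portB), pkg_at(p4,portB), truck_at(t2,depot)} ∪ {truck_at(t1,gate)}
          = {pkg_at(p3,portB), pkg_at(p4,portB), truck_at(t1,gate), truck_at(t2,depot)}

== RESULT ==
["pkg_at(p3,portB)", "pkg_at(p4,portB)", "truck_at(t1,gate)", "truck_at(t2,depot)"]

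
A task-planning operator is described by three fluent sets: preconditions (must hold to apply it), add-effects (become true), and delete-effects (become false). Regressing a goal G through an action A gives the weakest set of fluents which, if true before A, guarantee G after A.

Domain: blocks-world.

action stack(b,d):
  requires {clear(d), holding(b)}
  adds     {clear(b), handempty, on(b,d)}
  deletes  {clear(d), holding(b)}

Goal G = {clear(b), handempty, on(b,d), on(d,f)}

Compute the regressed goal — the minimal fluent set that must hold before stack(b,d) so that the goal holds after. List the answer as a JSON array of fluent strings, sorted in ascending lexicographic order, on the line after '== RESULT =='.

Regress:
  G ∩ del = {}  (empty — regression defined)
  G \ add = {clear(b), handempty, on(b,d), on(d,f)} \ {clear(b), handempty, on(b,d)} = {on(d,f)}
  ∪ pre   = {on(d,f)} ∪ {clear(d), holding(b)}
          = {clear(d), holding(b), on(d,f)}

== RESULT ==
["clear(d)", "holding(b)", "on(d,f)"]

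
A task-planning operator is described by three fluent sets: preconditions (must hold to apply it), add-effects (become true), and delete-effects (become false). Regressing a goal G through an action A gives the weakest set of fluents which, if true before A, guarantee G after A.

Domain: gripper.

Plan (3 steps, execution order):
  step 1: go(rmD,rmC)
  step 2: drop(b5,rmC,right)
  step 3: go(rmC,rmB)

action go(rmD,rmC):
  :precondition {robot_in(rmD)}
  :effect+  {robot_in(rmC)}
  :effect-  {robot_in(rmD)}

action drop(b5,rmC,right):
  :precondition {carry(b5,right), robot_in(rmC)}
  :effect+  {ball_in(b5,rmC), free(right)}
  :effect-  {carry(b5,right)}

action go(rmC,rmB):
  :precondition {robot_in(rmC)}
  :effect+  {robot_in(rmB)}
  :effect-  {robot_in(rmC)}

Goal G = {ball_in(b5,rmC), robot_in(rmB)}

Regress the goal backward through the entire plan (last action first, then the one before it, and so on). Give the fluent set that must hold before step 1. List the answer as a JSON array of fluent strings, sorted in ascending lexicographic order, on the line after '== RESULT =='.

Regress step by step:
  through step 3 (go(rmC,rmB)): drop {robot_in(rmB)}, keep {ball_in(b5,rmC)}, require {robot_in(rmC)}
    → {ball_in(b5,rmC), robot_in(rmC)}
  through step 2 (drop(b5,rmC,right)): drop {ball_in(b5,rmC)}, keep {robot_in(rmC)}, require {carry(b5,right), robot_in(rmC)}
    → {carry(b5,right), robot_in(rmC)}
  through step 1 (go(rmD,rmC)): drop {robot_in(rmC)}, keep {carry(b5,right)}, require {robot_in(rmD)}
    → {carry(b5,right), robot_in(rmD)}

== RESULT ==
["carry(b5,right)", "robot_in(rmD)"]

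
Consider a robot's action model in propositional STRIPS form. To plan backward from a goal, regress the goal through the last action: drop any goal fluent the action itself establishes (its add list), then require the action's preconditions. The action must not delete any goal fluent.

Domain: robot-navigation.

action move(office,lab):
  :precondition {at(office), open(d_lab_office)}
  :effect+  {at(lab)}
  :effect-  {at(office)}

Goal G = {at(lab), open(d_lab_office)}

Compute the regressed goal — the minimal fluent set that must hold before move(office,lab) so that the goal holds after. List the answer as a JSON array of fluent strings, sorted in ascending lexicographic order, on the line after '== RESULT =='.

Compute (G \ add) ∪ pre:
  G ∩ del = {}  (empty — regression defined)
  G \ add = {at(lab), open(d_lab_office)} \ {at(lab)} = {open(d_lab_office)}
  ∪ pre   = {open(d_lab_office)} ∪ {at(office), open(d_lab_office)}
          = {at(office), open(d_lab_office)}

== RESULT ==
["at(office)", "open(d_lab_office)"]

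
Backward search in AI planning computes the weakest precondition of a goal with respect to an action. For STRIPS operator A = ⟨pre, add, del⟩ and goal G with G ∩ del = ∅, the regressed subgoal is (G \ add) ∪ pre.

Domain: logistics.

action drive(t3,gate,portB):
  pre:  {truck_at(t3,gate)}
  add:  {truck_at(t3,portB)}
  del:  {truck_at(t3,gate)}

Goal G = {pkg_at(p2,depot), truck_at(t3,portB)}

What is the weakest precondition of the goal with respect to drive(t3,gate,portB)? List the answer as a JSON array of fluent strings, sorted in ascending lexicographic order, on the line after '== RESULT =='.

Regress:
  G ∩ del = {}  (empty — regression defined)
  G \ add = {pkg_at(p2,depot), truck_at(t3,portB)} \ {truck_at(t3,portB)} = {pkg_at(p2,depot)}
  ∪ pre   = {pkg_at(p2,depot)} ∪ {truck_at(t3,gate)}
          = {pkg_at(p2,depot), truck_at(t3,gate)}

== RESULT ==
["pkg_at(p2,depot)", "truck_at(t3,gate)"]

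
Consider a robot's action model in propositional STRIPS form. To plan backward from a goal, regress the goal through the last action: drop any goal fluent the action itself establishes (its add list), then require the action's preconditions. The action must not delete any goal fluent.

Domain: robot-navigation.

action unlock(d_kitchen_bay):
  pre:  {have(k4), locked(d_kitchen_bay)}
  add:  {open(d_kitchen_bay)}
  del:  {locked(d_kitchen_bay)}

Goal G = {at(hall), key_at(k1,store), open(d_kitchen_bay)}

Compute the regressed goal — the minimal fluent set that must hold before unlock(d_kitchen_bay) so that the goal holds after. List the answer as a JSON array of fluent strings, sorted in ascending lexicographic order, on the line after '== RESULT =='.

Regress:
  G ∩ del = {}  (empty — regression defined)
  G \ add = {at(hall), key_at(k1,store), open(d_kitchen_bay)} \ {open(d_kitchen_bay)} = {at(hall), key_at(k1,store)}
  ∪ pre   = {at(hall), key_at(k1,store)} ∪ {have(k4), locked(d_kitchen_bay)}
          = {at(hall), have(k4), key_at(k1,store), locked(d_kitchen_bay)}

== RESULT ==
["at(hall)", "have(k4)", "key_at(k1,store)", "locked(d_kitchen_bay)"]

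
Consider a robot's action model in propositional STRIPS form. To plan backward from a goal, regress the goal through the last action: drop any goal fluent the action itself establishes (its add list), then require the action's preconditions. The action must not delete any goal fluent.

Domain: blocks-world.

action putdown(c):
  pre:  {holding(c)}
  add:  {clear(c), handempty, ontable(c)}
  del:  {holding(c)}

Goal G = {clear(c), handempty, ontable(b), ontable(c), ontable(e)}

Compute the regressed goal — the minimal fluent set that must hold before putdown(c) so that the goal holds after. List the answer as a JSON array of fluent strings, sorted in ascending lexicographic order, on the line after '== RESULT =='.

Regress:
  G ∩ del = {}  (empty — regression defined)
  G \ add = {clear(c), handempty, ontable(b), ontable(c), ontable(e)} \ {clear(c), handempty, ontable(c)} = {ontable(b), ontable(e)}
  ∪ pre   = {ontable(b), ontable(e)} ∪ {holding(c)}
          = {holding(c), ontable(b), ontable(e)}

== RESULT ==
["holding(c)", "ontable(b)", "ontable(e)"]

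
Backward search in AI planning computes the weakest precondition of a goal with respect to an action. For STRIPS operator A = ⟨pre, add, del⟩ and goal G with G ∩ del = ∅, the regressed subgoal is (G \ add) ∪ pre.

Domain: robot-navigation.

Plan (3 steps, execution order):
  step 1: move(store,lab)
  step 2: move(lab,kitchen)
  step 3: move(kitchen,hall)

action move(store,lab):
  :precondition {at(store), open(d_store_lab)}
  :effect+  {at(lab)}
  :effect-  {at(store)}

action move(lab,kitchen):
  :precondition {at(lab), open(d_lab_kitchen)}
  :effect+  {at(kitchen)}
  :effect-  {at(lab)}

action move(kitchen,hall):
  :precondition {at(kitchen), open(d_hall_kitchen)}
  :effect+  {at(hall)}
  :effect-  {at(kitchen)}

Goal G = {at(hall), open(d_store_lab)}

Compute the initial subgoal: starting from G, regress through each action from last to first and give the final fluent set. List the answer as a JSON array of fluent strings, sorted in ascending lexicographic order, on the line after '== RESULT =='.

Work backward from the goal:
  through step 3 (move(kitchen,hall)): drop {at(hall)}, keep {open(d_store_lab)}, require {at(kitchen), open(d_hall_kitchen)}
    → {at(kitchen), open(d_hall_kitchen), open(d_store_lab)}
  through step 2 (move(lab,kitchen)): drop {at(kitchen)}, keep {open(d_hall_kitchen), open(d_store_lab)}, require {at(lab), open(d_lab_kitchen)}
    → {at(lab), open(d_hall_kitchen), open(d_lab_kitchen), open(d_store_lab)}
  through step 1 (move(store,lab)): drop {at(lab)}, keep {open(d_hall_kitchen), open(d_lab_kitchen), open(d_store_lab)}, require {at(store), open(d_store_lab)}
    → {at(store), open(d_hall_kitchen), open(d_lab_kitchen), open(d_store_lab)}

== RESULT ==
["at(store)", "open(d_hall_kitchen)", "open(d_lab_kitchen)", "open(d_store_lab)"]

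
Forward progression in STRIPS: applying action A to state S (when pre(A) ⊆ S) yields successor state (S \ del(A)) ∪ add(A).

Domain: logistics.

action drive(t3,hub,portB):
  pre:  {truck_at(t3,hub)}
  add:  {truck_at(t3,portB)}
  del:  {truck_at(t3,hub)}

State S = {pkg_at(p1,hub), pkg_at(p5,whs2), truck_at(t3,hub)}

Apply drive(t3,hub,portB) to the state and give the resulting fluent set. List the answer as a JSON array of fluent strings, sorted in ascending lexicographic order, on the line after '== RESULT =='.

Compute (S \ del) ∪ add:
  pre ⊆ S: {truck_at(t3,hub)} ⊆ S  — applicable
  S \ del = {pkg_at(p1,hub), pkg_at(p5,whs2)}
  ∪ add   = {pkg_at(p1,hub), pkg_at(p5,whs2), truck_at(t3,portB)}

== RESULT ==
["pkg_at(p1,hub)", "pkg_at(p5,whs2)", "truck_at(t3,portB)"]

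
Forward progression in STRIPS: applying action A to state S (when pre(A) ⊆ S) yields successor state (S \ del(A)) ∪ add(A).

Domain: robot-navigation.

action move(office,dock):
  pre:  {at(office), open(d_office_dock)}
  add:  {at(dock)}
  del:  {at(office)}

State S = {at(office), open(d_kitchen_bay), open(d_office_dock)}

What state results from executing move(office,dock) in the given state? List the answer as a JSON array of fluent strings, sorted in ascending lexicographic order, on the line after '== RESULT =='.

Progress:
  pre ⊆ S: {at(office), open(d_office_dock)} ⊆ S  — applicable
  S \ del = {open(d_kitchen_bay), open(d_office_dock)}
  ∪ add   = {at(dock), open(d_kitchen_bay), open(d_office_dock)}

== RESULT ==
["at(dock)", "open(d_kitchen_bay)", "open(d_office_dock)"]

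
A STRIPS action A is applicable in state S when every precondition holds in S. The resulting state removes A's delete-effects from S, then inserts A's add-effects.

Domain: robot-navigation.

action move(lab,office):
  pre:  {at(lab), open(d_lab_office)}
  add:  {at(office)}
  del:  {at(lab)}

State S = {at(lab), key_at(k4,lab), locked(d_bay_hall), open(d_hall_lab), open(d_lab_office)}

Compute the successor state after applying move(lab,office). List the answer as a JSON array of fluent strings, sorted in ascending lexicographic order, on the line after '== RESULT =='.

Compute (S \ del) ∪ add:
  pre ⊆ S: {at(lab), open(d_lab_office)} ⊆ S  — applicable
  S \ del = {key_at(k4,lab), locked(d_bay_hall), open(d_hall_lab), open(d_lab_office)}
  ∪ add   = {at(office), key_at(k4,lab), locked(d_bay_hall), open(d_hall_lab), open(d_lab_office)}

== RESULT ==
["at(office)", "key_at(k4,lab)", "locked(d_bay_hall)", "open(d_hall_lab)", "open(d_lab_office)"]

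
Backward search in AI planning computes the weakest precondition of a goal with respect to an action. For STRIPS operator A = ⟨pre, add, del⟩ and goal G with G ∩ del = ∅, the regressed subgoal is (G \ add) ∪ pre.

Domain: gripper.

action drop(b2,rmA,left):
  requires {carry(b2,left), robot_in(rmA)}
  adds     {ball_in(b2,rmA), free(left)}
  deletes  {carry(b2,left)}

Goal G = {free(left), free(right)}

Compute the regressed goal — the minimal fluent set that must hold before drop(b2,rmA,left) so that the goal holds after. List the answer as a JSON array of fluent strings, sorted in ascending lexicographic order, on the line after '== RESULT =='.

Compute (G \ add) ∪ pre:
  G ∩ del = {}  (empty — regression defined)
  G \ add = {free(left), free(right)} \ {ball_in(b2,rmA), free(left)} = {free(right)}
  ∪ pre   = {free(right)} ∪ {carry(b2,left), robot_in(rmA)}
          = {carry(b2,left), free(right), robot_in(rmA)}

== RESULT ==
["carry(b2,left)", "free(right)", "robot_in(rmA)"]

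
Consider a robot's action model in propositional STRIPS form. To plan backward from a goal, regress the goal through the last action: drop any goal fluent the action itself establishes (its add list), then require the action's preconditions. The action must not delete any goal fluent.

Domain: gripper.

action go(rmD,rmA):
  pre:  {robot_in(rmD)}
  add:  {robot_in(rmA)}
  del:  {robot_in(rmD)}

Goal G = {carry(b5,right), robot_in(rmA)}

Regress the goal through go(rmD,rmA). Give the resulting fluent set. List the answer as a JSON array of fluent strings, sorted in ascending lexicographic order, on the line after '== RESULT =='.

Compute (G \ add) ∪ pre:
  G ∩ del = {}  (empty — regression defined)
  G \ add = {carry(b5,right), robot_in(rmA)} \ {robot_in(rmA)} = {carry(b5,right)}
  ∪ pre   = {carry(b5,right)} ∪ {robot_in(rmD)}
          = {carry(b5,right), robot_in(rmD)}

== RESULT ==
["carry(b5,right)", "robot_in(rmD)"]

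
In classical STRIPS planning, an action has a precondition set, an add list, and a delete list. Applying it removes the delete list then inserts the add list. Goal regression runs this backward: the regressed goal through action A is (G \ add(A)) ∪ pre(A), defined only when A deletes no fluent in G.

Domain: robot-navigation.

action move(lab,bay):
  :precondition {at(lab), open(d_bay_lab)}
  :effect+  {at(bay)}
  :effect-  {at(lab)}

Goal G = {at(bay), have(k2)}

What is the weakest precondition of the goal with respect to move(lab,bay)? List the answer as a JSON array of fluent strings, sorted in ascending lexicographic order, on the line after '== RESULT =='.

Regress:
  G ∩ del = {}  (empty — regression defined)
  G \ add = {at(bay), have(k2)} \ {at(bay)} = {have(k2)}
  ∪ pre   = {have(k2)} ∪ {at(lab), open(d_bay_lab)}
          = {at(lab), have(k2), open(d_bay_lab)}

== RESULT ==
["at(lab)", "have(k2)", "open(d_bay_lab)"]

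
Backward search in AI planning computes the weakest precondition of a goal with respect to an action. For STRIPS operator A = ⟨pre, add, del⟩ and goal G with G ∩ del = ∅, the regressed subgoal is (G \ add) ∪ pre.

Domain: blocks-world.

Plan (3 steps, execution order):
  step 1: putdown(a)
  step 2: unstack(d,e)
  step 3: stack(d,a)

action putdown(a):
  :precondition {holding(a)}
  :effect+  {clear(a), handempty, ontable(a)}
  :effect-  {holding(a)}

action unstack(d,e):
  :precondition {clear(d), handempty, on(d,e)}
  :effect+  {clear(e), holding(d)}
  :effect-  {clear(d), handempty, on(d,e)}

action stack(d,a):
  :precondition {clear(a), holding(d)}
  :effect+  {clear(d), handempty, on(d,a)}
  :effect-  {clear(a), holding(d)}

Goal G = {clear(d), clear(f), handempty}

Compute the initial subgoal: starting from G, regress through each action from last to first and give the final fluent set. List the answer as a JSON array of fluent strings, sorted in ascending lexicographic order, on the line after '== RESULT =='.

Work backward from the goal:
  through step 3 (stack(d,a)): drop {clear(d), handempty}, keep {clear(f)}, require {clear(a), holding(d)}
    → {clear(a), clear(f), holding(d)}
  through step 2 (unstack(d,e)): drop {holding(d)}, keep {clear(a), clear(f)}, require {clear(d), handempty, on(d,e)}
    → {clear(a), clear(d), clear(f), handempty, on(d,e)}
  through step 1 (putdown(a)): drop {clear(a), handempty}, keep {clear(d), clear(f), on(d,e)}, require {holding(a)}
    → {clear(d), clear(f), holding(a), on(d,e)}

== RESULT ==
["clear(d)", "clear(f)", "holding(a)", "on(d,e)"]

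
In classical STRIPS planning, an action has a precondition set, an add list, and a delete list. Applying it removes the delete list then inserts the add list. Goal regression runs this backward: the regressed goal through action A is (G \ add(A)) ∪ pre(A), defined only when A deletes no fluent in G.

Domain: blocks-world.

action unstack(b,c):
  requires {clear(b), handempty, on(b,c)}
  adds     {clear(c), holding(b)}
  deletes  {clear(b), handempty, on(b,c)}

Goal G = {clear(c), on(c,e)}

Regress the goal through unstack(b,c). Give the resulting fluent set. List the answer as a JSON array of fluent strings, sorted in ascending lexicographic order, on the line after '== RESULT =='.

Compute (G \ add) ∪ pre:
  G ∩ del = {}  (empty — regression defined)
  G \ add = {clear(c), on(c,e)} \ {clear(c), holding(b)} = {on(c,e)}
  ∪ pre   = {on(c,e)} ∪ {clear(b), handempty, on(b,c)}
          = {clear(b), handempty, on(b,c), on(c,e)}

== RESULT ==
["clear(b)", "handempty", "on(b,c)", "on(c,e)"]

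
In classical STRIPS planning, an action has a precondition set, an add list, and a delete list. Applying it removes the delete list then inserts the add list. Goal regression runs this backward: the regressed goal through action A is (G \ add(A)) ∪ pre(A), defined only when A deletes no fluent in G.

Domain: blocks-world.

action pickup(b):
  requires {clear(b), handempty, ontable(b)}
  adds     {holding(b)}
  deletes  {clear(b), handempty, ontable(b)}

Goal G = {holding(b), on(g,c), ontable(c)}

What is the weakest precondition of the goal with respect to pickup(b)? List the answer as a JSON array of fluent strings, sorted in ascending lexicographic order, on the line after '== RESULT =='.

Compute (G \ add) ∪ pre:
  G ∩ del = {}  (empty — regression defined)
  G \ add = {holding(b), on(g,c), ontable(c)} \ {holding(b)} = {on(g,c), ontable(c)}
  ∪ pre   = {on(g,c), ontable(c)} ∪ {clear(b), handempty, ontable(b)}
          = {clear(b), handempty, on(g,c), ontable(b), ontable(c)}

== RESULT ==
["clear(b)", "handempty", "on(g,c)", "ontable(b)", "ontable(c)"]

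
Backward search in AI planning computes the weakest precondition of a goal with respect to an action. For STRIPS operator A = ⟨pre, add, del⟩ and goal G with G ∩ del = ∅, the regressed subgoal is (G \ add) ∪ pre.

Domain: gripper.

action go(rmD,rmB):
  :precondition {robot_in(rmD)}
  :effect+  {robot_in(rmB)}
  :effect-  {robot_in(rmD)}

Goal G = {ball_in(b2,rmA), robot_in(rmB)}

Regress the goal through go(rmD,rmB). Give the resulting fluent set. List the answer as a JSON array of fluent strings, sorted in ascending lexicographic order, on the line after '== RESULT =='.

Compute (G \ add) ∪ pre:
  G ∩ del = {}  (empty — regression defined)
  G \ add = {ball_in(b2,rmA), robot_in(rmB)} \ {robot_in(rmB)} = {ball_in(b2,rmA)}
  ∪ pre   = {ball_in(b2,rmA)} ∪ {robot_in(rmD)}
          = {ball_in(b2,rmA), robot_in(rmD)}

== RESULT ==
["ball_in(b2,rmA)", "robot_in(rmD)"]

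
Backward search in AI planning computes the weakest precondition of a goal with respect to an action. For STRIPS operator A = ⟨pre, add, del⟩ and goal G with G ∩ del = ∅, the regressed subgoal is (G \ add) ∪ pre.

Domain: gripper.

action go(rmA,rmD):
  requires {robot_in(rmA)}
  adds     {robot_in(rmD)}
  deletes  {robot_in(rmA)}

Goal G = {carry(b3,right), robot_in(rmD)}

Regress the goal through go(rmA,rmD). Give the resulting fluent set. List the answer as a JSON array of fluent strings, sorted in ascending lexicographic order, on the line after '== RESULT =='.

Regress:
  G ∩ del = {}  (empty — regression defined)
  G \ add = {carry(b3,right), robot_in(rmD)} \ {robot_in(rmD)} = {carry(b3,right)}
  ∪ pre   = {carry(b3,right)} ∪ {robot_in(rmA)}
          = {carry(b3,right), robot_in(rmA)}

== RESULT ==
["carry(b3,right)", "robot_in(rmA)"]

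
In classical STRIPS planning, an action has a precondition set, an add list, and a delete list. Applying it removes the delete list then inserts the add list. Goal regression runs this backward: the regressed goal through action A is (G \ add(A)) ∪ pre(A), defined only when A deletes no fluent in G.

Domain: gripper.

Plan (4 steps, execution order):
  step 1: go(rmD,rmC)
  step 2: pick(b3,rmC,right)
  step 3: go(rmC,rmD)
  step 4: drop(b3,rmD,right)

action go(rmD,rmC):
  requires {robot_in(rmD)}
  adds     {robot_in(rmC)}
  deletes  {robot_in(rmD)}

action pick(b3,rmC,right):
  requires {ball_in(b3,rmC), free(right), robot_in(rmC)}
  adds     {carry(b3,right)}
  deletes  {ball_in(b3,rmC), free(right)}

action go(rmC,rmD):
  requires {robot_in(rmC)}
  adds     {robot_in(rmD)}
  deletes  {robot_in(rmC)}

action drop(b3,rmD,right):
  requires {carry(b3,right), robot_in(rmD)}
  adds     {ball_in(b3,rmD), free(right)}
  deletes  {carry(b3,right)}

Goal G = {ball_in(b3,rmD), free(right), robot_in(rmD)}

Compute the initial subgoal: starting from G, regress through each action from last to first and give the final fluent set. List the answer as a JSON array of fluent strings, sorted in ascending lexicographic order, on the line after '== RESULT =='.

Regress step by step:
  through step 4 (drop(b3,rmD,right)): drop {ball_in(b3,rmD), free(right)}, keep {robot_in(rmD)}, require {carry(b3,right), robot_in(rmD)}
    → {carry(b3,right), robot_in(rmD)}
  through step 3 (go(rmC,rmD)): drop {robot_in(rmD)}, keep {carry(b3,right)}, require {robot_in(rmC)}
    → {carry(b3,right), robot_in(rmC)}
  through step 2 (pick(b3,rmC,right)): drop {carry(b3,right)}, keep {robot_in(rmC)}, require {ball_in(b3,rmC), free(right), robot_in(rmC)}
    → {ball_in(b3,rmC), free(right), robot_in(rmC)}
  through step 1 (go(rmD,rmC)): drop {robot_in(rmC)}, keep {ball_in(b3,rmC), free(right)}, require {robot_in(rmD)}
    → {ball_in(b3,rmC), free(right), robot_in(rmD)}

== RESULT ==
["ball_in(b3,rmC)", "free(right)", "robot_in(rmD)"]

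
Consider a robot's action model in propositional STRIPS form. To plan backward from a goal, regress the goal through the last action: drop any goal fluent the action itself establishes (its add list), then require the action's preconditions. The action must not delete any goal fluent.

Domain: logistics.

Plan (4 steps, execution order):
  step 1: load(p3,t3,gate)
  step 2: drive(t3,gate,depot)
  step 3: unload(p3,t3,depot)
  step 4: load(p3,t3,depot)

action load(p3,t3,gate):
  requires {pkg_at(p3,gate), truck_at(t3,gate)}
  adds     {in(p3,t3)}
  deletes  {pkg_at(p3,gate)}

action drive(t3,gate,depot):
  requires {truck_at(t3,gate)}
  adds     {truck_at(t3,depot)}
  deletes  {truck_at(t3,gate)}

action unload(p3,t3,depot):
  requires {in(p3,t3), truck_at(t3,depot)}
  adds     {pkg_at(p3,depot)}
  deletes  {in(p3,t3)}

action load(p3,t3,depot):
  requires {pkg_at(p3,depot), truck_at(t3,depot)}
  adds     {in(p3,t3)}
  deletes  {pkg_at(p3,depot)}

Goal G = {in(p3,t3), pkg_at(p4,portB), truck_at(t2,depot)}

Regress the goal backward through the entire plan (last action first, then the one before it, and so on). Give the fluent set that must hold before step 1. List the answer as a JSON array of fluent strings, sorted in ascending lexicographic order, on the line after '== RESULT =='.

Work backward from the goal:
  through step 4 (load(p3,t3,depot)): drop {in(p3,t3)}, keep {pkg_at(p4,portB), truck_at(t2,depot)}, require {pkg_at(p3,depot), truck_at(t3,depot)}
    → {pkg_at(p3,depot), pkg_at(p4,portB), truck_at(t2,depot), truck_at(t3,depot)}
  through step 3 (unload(p3,t3,depot)): drop {pkg_at(p3,depot)}, keep {pkg_at(p4,portB), truck_at(t2,depot), truck_at(t3,depot)}, require {in(p3,t3), truck_at(t3,depot)}
    → {in(p3,t3), pkg_at(p4,portB), truck_at(t2,depot), truck_at(t3,depot)}
  through step 2 (drive(t3,gate,depot)): drop {truck_at(t3,depot)}, keep {in(p3,t3), pkg_at(p4,portB), truck_at(t2,depot)}, require {truck_at(t3,gate)}
    → {in(p3,t3), pkg_at(p4,portB), truck_at(t2,depot), truck_at(t3,gate)}
  through step 1 (load(p3,t3,gate)): drop {in(p3,t3)}, keep {pkg_at(p4,portB), truck_at(t2,depot), truck_at(t3,gate)}, require {pkg_at(p3,gate), truck_at(t3,gate)}
    → {pkg_at(p3,gate), pkg_at(p4,portB), truck_at(t2,depot), truck_at(t3,gate)}

== RESULT ==
["pkg_at(p3,gate)", "pkg_at(p4,portB)", "truck_at(t2,depot)", "truck_at(t3,gate)"]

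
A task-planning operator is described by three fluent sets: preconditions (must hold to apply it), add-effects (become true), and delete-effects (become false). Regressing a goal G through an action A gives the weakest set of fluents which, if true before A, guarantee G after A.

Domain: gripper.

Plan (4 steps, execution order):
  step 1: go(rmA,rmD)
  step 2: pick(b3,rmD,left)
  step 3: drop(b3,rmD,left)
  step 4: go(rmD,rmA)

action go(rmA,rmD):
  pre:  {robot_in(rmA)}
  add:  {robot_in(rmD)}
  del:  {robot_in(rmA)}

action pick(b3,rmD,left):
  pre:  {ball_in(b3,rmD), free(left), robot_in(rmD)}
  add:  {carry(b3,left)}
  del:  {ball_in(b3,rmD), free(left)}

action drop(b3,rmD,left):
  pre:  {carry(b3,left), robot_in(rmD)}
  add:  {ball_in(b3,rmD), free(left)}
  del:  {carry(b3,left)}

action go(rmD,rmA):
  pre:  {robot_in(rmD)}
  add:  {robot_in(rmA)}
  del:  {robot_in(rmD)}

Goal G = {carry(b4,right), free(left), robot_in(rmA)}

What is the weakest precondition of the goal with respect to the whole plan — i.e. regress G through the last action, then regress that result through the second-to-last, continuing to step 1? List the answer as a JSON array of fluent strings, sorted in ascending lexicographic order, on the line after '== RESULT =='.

Work backward from the goal:
  through step 4 (go(rmD,rmA)): drop {robot_in(rmA)}, keep {carry(b4,right), free(left)}, require {robot_in(rmD)}
    → {carry(b4,right), free(left), robot_in(rmD)}
  through step 3 (drop(b3,rmD,left)): drop {free(left)}, keep {carry(b4,right), robot_in(rmD)}, require {carry(b3,left), robot_in(rmD)}
    → {carry(b3,left), carry(b4,right), robot_in(rmD)}
  through step 2 (pick(b3,rmD,left)): drop {carry(b3,left)}, keep {carry(b4,right), robot_in(rmD)}, require {ball_in(b3,rmD), free(left), robot_in(rmD)}
    → {ball_in(b3,rmD), carry(b4,right), free(left), robot_in(rmD)}
  through step 1 (go(rmA,rmD)): drop {robot_in(rmD)}, keep {ball_in(b3,rmD), carry(b4,right), free(left)}, require {robot_in(rmA)}
    → {ball_in(b3,rmD), carry(b4,right), free(left), robot_in(rmA)}

== RESULT ==
["ball_in(b3,rmD)", "carry(b4,right)", "free(left)", "robot_in(rmA)"]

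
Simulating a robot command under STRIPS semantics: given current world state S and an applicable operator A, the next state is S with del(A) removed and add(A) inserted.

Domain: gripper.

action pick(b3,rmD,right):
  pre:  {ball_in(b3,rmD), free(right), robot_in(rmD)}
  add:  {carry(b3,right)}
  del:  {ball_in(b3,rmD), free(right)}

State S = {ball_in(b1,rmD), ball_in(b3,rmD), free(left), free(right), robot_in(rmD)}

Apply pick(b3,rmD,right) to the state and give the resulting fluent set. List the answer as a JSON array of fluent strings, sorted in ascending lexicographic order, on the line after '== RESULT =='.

Compute (S \ del) ∪ add:
  pre ⊆ S: {ball_in(b3,rmD), free(right), robot_in(rmD)} ⊆ S  — applicable
  S \ del = {ball_in(b1,rmD), free(left), robot_in(rmD)}
  ∪ add   = {ball_in(b1,rmD), carry(b3,right), free(left), robot_in(rmD)}

== RESULT ==
["ball_in(b1,rmD)", "carry(b3,right)", "free(left)", "robot_in(rmD)"]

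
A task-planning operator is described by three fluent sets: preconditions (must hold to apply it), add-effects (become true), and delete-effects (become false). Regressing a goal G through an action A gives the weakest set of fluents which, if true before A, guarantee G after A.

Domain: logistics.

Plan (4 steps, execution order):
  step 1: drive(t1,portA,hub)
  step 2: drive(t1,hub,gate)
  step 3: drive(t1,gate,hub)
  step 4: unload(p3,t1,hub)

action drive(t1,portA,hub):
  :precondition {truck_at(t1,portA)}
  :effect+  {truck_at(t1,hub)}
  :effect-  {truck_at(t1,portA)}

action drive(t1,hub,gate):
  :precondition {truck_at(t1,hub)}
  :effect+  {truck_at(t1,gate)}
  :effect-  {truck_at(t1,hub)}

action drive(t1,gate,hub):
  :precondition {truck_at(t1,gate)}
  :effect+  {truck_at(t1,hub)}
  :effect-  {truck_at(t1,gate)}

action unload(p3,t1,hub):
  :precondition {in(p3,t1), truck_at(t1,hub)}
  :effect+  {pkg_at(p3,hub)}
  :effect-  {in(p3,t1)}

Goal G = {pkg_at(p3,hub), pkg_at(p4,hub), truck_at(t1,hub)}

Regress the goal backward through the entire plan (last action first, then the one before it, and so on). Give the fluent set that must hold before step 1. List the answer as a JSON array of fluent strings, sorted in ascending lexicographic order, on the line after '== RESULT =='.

Work backward from the goal:
  through step 4 (unload(p3,t1,hub)): drop {pkg_at(p3,hub)}, keep {pkg_at(p4,hub), truck_at(t1,hub)}, require {in(p3,t1), truck_at(t1,hub)}
    → {in(p3,t1), pkg_at(p4,hub), truck_at(t1,hub)}
  through step 3 (drive(t1,gate,hub)): drop {truck_at(t1,hub)}, keep {in(p3,t1), pkg_at(p4,hub)}, require {truck_at(t1,gate)}
    → {in(p3,t1), pkg_at(p4,hub), truck_at(t1,gate)}
  through step 2 (drive(t1,hub,gate)): drop {truck_at(t1,gate)}, keep {in(p3,t1), pkg_at(p4,hub)}, require {truck_at(t1,hub)}
    → {in(p3,t1), pkg_at(p4,hub), truck_at(t1,hub)}
  through step 1 (drive(t1,portA,hub)): drop {truck_at(t1,hub)}, keep {in(p3,t1), pkg_at(p4,hub)}, require {truck_at(t1,portA)}
    → {in(p3,t1), pkg_at(p4,hub), truck_at(t1,portA)}

== RESULT ==
["in(p3,t1)", "pkg_at(p4,hub)", "truck_at(t1,portA)"]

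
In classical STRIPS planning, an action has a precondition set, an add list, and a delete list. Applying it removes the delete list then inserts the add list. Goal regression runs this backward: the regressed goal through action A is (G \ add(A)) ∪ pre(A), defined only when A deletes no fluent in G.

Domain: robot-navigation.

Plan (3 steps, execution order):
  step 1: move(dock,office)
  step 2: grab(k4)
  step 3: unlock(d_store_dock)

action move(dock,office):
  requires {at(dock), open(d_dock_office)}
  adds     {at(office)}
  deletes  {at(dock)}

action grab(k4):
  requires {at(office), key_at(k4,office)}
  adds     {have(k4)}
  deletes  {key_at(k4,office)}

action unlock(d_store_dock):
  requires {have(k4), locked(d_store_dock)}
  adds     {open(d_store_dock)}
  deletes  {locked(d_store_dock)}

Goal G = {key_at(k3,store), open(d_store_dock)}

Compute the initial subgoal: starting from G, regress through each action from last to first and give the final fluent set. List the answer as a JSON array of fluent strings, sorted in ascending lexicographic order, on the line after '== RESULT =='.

Work backward from the goal:
  through step 3 (unlock(d_store_dock)): drop {open(d_store_dock)}, keep {key_at(k3,store)}, require {have(k4), locked(d_store_dock)}
    → {have(k4), key_at(k3,store), locked(d_store_dock)}
  through step 2 (grab(k4)): drop {have(k4)}, keep {key_at(k3,store), locked(d_store_dock)}, require {at(office), key_at(k4,office)}
    → {at(office), key_at(k3,store), key_at(k4,office), locked(d_store_dock)}
  through step 1 (move(dock,office)): drop {at(office)}, keep {key_at(k3,store), key_at(k4,office), locked(d_store_dock)}, require {at(dock), open(d_dock_office)}
    → {at(dock), key_at(k3,store), key_at(k4,office), locked(d_store_dock), open(d_dock_office)}

== RESULT ==
["at(dock)", "key_at(k3,store)", "key_at(k4,office)", "locked(d_store_dock)", "open(d_dock_office)"]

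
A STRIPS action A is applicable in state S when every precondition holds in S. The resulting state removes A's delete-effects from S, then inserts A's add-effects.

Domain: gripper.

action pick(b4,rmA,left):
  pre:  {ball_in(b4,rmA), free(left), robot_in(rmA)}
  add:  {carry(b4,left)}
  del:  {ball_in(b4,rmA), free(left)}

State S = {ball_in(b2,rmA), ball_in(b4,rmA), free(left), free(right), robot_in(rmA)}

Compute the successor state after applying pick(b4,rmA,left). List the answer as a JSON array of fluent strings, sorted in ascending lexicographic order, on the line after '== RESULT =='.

Progress:
  pre ⊆ S: {ball_in(b4,rmA), free(left), robot_in(rmA)} ⊆ S  — applicable
  S \ del = {ball_in(b2,rmA), free(right), robot_in(rmA)}
  ∪ add   = {ball_in(b2,rmA), carry(b4,left), free(right), robot_in(rmA)}

== RESULT ==
["ball_in(b2,rmA)", "carry(b4,left)", "free(right)", "robot_in(rmA)"]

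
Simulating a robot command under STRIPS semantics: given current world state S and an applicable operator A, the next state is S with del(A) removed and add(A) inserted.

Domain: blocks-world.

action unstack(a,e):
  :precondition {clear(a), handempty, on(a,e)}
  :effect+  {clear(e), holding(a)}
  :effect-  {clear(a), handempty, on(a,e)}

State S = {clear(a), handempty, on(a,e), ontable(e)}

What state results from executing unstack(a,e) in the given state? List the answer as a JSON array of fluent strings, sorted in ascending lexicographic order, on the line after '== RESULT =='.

Progress:
  pre ⊆ S: {clear(a), handempty, on(a,e)} ⊆ S  — applicable
  S \ del = {ontable(e)}
  ∪ add   = {clear(e), holding(a), ontable(e)}

== RESULT ==
["clear(e)", "holding(a)", "ontable(e)"]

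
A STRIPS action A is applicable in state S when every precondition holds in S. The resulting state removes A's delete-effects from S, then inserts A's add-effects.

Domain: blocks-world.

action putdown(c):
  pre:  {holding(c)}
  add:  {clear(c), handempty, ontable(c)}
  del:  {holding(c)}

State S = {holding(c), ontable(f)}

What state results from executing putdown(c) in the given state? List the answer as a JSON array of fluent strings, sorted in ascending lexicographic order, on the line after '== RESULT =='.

Progress:
  pre ⊆ S: {holding(c)} ⊆ S  — applicable
  S \ del = {ontable(f)}
  ∪ add   = {clear(c), handempty, ontable(c), ontable(f)}

== RESULT ==
["clear(c)", "handempty", "ontable(c)", "ontable(f)"]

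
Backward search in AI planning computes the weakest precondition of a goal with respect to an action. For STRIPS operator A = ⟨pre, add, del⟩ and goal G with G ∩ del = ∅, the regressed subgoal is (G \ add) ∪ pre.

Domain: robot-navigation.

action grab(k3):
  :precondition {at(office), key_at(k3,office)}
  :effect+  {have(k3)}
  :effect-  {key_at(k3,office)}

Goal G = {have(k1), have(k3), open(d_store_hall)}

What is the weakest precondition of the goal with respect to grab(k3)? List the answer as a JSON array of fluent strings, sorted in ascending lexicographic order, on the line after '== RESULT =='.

Compute (G \ add) ∪ pre:
  G ∩ del = {}  (empty — regression defined)
  G \ add = {have(k1), have(k3), open(d_store_hall)} \ {have(k3)} = {have(k1), open(d_store_hall)}
  ∪ pre   = {have(k1), open(d_store_hall)} ∪ {at(office), key_at(k3,office)}
          = {at(office), have(k1), key_at(k3,office), open(d_store_hall)}

== RESULT ==
["at(office)", "have(k1)", "key_at(k3,office)", "open(d_store_hall)"]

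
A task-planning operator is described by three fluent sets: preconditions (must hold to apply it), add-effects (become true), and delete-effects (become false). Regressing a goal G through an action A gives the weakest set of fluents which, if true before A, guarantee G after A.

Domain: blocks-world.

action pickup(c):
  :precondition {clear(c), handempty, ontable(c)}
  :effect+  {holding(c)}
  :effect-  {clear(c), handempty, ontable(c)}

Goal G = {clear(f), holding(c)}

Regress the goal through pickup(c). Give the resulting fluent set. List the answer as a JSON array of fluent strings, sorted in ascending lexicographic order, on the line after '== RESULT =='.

Compute (G \ add) ∪ pre:
  G ∩ del = {}  (empty — regression defined)
  G \ add = {clear(f), holding(c)} \ {holding(c)} = {clear(f)}
  ∪ pre   = {clear(f)} ∪ {clear(c), handempty, ontable(c)}
          = {clear(c), clear(f), handempty, ontable(c)}

== RESULT ==
["clear(c)", "clear(f)", "handempty", "ontable(c)"]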